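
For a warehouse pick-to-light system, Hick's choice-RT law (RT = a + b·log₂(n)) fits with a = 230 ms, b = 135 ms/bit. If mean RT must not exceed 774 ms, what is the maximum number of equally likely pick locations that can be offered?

135·log₂ n ≤ 774 − 230 = 544, giving log₂ n ≤ 4.0296 and n ≤ 16.332. The largest whole number is 16.

16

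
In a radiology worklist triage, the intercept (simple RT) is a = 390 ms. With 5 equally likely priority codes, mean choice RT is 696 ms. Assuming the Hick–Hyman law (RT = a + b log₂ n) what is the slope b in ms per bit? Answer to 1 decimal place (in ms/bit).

131.8 ms/bit

log₂(5) = 2.3219 bits.
b = (RT − a)/log₂ n = (696 − 390) / 2.3219 = 131.787 ms/bit.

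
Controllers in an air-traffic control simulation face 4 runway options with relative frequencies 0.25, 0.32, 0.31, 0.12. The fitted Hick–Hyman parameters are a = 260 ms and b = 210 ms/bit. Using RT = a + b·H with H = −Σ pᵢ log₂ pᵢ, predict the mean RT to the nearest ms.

663 ms

H = 0.25·log₂(1/0.25) + 0.32·log₂(1/0.32) + 0.31·log₂(1/0.31) + 0.12·log₂(1/0.12) = 1.9169 bits.
RT = 260 + 210 × 1.9169 = 662.55 ms.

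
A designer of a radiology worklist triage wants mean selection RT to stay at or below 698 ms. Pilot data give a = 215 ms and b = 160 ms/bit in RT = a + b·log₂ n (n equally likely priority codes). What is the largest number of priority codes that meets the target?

160·log₂ n ≤ 698 − 215 = 483, giving log₂ n ≤ 3.0187 and n ≤ 8.105. The largest whole number is 8.

8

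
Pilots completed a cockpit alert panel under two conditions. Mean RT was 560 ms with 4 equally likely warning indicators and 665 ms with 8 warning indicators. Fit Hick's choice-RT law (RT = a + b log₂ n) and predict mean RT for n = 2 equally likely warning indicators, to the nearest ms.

455 ms

Fit slope and intercept:
  b = (665 − 560) / (log₂ 8 − log₂ 4) = 105 / (3 − 2) = 105 ms/bit
  a = 560 − 105 × 2 = 350 ms
Then RT(2) = 350 + 105 × log₂ 2 = 350 + 105 × 1 ≈ 455.000 ms.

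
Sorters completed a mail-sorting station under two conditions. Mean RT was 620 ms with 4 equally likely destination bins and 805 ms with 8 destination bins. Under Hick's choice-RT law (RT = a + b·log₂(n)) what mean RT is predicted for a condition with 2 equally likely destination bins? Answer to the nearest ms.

435 ms

With log₂ n on the abscissa the relation is linear; from the two conditions:
  b = (805 − 620) / (log₂ 8 − log₂ 4) = 185 / (3 − 2) = 185 ms/bit
  a = 620 − 185 × 2 = 250 ms
Then RT(2) = 250 + 185 × log₂ 2 = 250 + 185 × 1 ≈ 435.000 ms.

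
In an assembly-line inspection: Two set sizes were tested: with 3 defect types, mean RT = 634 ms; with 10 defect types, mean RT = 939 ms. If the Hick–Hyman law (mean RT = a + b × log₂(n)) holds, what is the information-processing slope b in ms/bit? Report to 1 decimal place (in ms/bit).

The slope on a log₂ axis is (939 − 634) / (3.3219 − 1.5850) = 175.594 ms/bit.

175.6 ms/bit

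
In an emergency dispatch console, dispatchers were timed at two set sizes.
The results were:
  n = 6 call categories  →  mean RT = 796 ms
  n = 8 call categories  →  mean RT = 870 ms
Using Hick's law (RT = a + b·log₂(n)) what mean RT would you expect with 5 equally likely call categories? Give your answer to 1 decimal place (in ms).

749.1 ms

With log₂ n on the abscissa the relation is linear; from the two conditions:
  b = (870 − 796) / (log₂ 8 − log₂ 6) = 74 / (3 − 2.5850) = 178.297 ms/bit
  a = 796 − 178.297 × 2.5850 = 335.109 ms
Then RT(5) = 335.109 + 178.297 × log₂ 5 = 335.109 + 178.297 × 2.3219 ≈ 749.102 ms.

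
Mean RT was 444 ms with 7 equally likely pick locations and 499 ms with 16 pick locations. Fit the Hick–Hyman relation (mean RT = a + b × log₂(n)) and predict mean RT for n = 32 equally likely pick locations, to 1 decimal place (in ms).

545.1 ms

Fit slope and intercept:
  b = (499 − 444) / (log₂ 16 − log₂ 7) = 55 / (4 − 2.8074) = 46.116 ms/bit
  a = 444 − 46.116 × 2.8074 = 314.536 ms
Then RT(32) = 314.536 + 46.116 × log₂ 32 = 314.536 + 46.116 × 5 ≈ 545.116 ms.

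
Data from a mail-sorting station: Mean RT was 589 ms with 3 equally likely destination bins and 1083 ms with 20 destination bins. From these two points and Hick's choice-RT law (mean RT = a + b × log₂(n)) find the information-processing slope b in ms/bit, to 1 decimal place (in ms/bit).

The slope on a log₂ axis is (1083 − 589) / (4.3219 − 1.5850) = 180.492 ms/bit.

180.5 ms/bit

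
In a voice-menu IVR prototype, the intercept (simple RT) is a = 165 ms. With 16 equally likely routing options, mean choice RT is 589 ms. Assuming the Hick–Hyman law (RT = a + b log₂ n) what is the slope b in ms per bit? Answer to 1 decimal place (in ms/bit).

log₂(16) = 4 bits.
b = (RT − a)/log₂ n = (589 − 165) / 4 = 106.000 ms/bit.

106.0 ms/bit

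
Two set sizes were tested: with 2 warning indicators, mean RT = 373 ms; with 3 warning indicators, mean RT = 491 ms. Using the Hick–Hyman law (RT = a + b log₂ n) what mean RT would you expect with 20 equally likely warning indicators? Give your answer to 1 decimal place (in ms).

RT is linear in log₂ n, so two points fix the line:
  b = (491 − 373) / (log₂ 3 − log₂ 2) = 118 / (1.5850 − 1) = 201.722 ms/bit
  a = 373 − 201.722 × 1 = 171.278 ms
Then RT(20) = 171.278 + 201.722 × log₂ 20 = 171.278 + 201.722 × 4.3219 ≈ 1043.107 ms.

1043.1 ms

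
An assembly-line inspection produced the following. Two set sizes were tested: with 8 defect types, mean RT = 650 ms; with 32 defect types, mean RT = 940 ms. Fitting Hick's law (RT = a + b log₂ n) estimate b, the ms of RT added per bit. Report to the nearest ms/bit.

The slope on a log₂ axis is (940 − 650) / (5 − 3) = 145 ms/bit.

145 ms/bit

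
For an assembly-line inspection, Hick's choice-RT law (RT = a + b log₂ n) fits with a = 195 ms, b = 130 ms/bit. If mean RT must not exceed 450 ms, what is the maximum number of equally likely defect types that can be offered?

Set 195 + 130·log₂ n ≤ 450 → log₂ n ≤ (450 − 195)/130 = 1.9615.
So n ≤ 2^1.9615 = 3.895; the largest integer n is 3.

3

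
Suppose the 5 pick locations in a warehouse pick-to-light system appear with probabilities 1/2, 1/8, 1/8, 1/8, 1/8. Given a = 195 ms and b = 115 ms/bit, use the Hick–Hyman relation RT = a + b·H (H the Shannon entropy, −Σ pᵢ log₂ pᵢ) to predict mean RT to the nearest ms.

Each term −pᵢ log₂ pᵢ: 0.5·1 + 0.125·3 + 0.125·3 + 0.125·3 + 0.125·3; summed, H = 2.000 bits.
Mean RT = a + bH = 195 + 115·2.000 = 425.00 ms.

425 ms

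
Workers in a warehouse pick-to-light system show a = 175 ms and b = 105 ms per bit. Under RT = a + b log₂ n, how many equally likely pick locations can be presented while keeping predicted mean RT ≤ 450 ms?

6

Set 175 + 105·log₂ n ≤ 450 → log₂ n ≤ (450 − 175)/105 = 2.6190.
So n ≤ 2^2.6190 = 6.143; the largest integer n is 6.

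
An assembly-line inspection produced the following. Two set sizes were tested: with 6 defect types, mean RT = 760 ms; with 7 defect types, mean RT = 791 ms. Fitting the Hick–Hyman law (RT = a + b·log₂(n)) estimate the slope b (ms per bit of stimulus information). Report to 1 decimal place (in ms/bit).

139.4 ms/bit

Slope: b = (791 − 760) / (log₂ 7 − log₂ 6) = 31/0.2224 = 139.393 ms/bit.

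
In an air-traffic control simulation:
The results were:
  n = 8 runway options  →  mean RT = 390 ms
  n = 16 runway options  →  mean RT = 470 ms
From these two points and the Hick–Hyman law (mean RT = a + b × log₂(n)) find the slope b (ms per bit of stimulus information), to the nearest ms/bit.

80 ms/bit

b = (RT₂ − RT₁)/(log₂ n₂ − log₂ n₁) = (470 − 390)/(4 − 3) = 80 ms/bit.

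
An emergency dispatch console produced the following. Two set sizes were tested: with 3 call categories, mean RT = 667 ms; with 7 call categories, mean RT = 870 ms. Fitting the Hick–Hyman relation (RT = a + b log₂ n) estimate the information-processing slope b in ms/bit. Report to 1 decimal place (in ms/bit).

166.1 ms/bit

The slope on a log₂ axis is (870 − 667) / (2.8074 − 1.5850) = 166.068 ms/bit.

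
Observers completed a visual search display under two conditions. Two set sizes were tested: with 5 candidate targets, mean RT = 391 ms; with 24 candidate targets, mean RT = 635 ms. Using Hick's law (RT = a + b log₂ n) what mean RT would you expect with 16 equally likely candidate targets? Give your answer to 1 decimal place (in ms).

571.9 ms

RT is linear in log₂ n, so two points fix the line:
  b = (635 − 391) / (log₂ 24 − log₂ 5) = 244 / (4.5850 − 2.3219) = 107.820 ms/bit
  a = 391 − 107.820 × 2.3219 = 140.650 ms
Then RT(16) = 140.650 + 107.820 × log₂ 16 = 140.650 + 107.820 × 4 ≈ 571.929 ms.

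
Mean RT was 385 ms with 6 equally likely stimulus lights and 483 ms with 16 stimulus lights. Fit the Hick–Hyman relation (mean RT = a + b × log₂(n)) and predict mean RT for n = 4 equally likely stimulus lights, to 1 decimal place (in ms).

344.5 ms

Solve the two-equation system in a and b:
  b = (483 − 385) / (log₂ 16 − log₂ 6) = 98 / (4 − 2.5850) = 69.256 ms/bit
  a = 385 − 69.256 × 2.5850 = 205.976 ms
Then RT(4) = 205.976 + 69.256 × log₂ 4 = 205.976 + 69.256 × 2 ≈ 344.488 ms.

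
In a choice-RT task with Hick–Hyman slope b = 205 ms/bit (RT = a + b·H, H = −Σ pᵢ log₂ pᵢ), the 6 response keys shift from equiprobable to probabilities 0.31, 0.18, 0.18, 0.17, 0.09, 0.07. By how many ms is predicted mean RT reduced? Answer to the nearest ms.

32 ms

Equiprobable entropy H₀ = log₂ 6 = 2.5850 bits.
Skewed entropy H = −Σ pᵢ log₂ pᵢ = 2.4302 bits.
ΔRT = b·(H₀ − H) = 205 × 0.1548 = 31.73 ms.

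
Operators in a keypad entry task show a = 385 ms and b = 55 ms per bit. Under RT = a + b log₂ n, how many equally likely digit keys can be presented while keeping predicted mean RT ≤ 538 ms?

Set 385 + 55·log₂ n ≤ 538 → log₂ n ≤ (538 − 385)/55 = 2.7818.
So n ≤ 2^2.7818 = 6.877; the largest integer n is 6.

6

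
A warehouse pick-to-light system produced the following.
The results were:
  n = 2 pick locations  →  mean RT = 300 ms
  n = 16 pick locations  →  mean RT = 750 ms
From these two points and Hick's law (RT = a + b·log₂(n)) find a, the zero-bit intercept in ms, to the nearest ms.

b = (RT₂ − RT₁)/(log₂ n₂ − log₂ n₁) = (750 − 300)/(4 − 1) = 150 ms/bit.
a = RT₁ − b·log₂ n₁ = 300 − 150 × 1 = 150.000 ms.

150 ms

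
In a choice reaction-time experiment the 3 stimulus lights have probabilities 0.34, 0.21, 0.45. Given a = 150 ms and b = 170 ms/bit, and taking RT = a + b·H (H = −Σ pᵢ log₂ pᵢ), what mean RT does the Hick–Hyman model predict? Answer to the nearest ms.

408 ms

H = 0.34·log₂(1/0.34) + 0.21·log₂(1/0.21) + 0.45·log₂(1/0.45) = 1.5204 bits.
RT = 150 + 170 × 1.5204 = 408.47 ms.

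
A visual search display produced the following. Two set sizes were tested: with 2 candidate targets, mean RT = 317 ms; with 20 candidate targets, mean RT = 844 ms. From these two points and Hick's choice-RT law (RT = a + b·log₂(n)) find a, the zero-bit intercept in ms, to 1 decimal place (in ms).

158.4 ms

The slope on a log₂ axis is (844 − 317) / (4.3219 − 1) = 158.643 ms/bit.
Intercept: a = 317 − 158.643·log₂(2) = 158.357 ms.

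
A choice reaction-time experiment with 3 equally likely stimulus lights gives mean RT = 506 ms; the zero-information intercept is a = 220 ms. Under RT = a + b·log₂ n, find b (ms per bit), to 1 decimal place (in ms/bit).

log₂(3) = 1.5850 bits.
b = (RT − a)/log₂ n = (506 − 220) / 1.5850 = 180.446 ms/bit.

180.4 ms/bit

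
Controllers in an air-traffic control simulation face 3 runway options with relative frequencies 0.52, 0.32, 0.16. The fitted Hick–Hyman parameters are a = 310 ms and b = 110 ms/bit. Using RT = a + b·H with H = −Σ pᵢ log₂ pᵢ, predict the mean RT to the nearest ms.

468 ms

Entropy contributions −pᵢ log₂ pᵢ: 0.4906, 0.5260, 0.4230; sum H = 1.4396 bits.
RT = a + bH = 310 + 110·1.4396 = 468.36 ms.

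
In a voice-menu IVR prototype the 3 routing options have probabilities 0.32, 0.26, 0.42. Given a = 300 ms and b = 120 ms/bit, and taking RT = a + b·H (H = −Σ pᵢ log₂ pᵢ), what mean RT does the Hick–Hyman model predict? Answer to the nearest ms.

487 ms

Entropy contributions −pᵢ log₂ pᵢ: 0.5260, 0.5053, 0.5256; sum H = 1.5570 bits.
RT = a + bH = 300 + 120·1.5570 = 486.84 ms.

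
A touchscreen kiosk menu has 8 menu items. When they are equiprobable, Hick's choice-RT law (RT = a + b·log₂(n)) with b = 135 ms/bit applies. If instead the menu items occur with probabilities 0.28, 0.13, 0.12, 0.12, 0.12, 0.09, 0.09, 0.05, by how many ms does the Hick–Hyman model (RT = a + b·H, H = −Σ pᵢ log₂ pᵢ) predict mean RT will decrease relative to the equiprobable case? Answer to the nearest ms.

22 ms

The RT saving is b·ΔH. Equiprobable H₀ = log₂(8) = 3.0000 bits; with the given probabilities H = 2.8395 bits.
b·(H₀ − H) = 135 × (3.0000 − 2.8395) = 21.67 ms.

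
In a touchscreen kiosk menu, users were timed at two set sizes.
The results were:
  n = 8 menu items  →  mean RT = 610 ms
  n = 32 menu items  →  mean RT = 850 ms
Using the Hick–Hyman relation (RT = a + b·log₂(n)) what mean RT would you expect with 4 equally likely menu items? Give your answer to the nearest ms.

490 ms

Fit slope and intercept:
  b = (850 − 610) / (log₂ 32 − log₂ 8) = 240 / (5 − 3) = 120 ms/bit
  a = 610 − 120 × 3 = 250 ms
Then RT(4) = 250 + 120 × log₂ 4 = 250 + 120 × 2 ≈ 490.000 ms.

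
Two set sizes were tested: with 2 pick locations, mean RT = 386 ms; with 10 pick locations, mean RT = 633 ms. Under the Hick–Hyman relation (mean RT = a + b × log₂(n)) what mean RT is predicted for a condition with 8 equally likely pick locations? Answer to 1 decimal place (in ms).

598.8 ms

Solve the two-equation system in a and b:
  b = (633 − 386) / (log₂ 10 − log₂ 2) = 247 / (3.3219 − 1) = 106.377 ms/bit
  a = 386 − 106.377 × 1 = 279.623 ms
Then RT(8) = 279.623 + 106.377 × log₂ 8 = 279.623 + 106.377 × 3 ≈ 598.754 ms.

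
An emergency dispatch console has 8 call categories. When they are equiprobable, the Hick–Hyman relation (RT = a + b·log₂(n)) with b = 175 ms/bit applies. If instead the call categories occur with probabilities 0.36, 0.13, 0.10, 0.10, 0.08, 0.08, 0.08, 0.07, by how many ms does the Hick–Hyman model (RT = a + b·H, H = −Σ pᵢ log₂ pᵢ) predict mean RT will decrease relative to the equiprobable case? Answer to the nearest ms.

The RT saving is b·ΔH. Equiprobable H₀ = log₂(8) = 3.0000 bits; with the given probabilities H = 2.7207 bits.
b·(H₀ − H) = 175 × (3.0000 − 2.7207) = 48.87 ms.

49 ms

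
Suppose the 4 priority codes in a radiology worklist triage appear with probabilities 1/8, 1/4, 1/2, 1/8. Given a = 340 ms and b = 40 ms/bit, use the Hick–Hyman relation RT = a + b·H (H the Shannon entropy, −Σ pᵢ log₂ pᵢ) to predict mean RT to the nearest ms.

H = −Σ pᵢ log₂ pᵢ = 0.125·3 + 0.25·2 + 0.5·1 + 0.125·3 = 1.750 bits.
RT = 340 + 40 × 1.750 = 410.00 ms.

410 ms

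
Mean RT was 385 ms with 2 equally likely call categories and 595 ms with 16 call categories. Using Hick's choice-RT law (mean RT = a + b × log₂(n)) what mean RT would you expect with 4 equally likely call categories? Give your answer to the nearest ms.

455 ms

Fit slope and intercept:
  b = (595 − 385) / (log₂ 16 − log₂ 2) = 210 / (4 − 1) = 70 ms/bit
  a = 385 − 70 × 1 = 315 ms
Then RT(4) = 315 + 70 × log₂ 4 = 315 + 70 × 2 ≈ 455.000 ms.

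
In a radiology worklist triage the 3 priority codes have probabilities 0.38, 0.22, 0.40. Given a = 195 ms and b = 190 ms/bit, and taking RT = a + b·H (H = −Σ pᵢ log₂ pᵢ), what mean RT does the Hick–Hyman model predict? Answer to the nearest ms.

H = 0.38·log₂(1/0.38) + 0.22·log₂(1/0.22) + 0.40·log₂(1/0.40) = 1.5398 bits.
RT = 195 + 190 × 1.5398 = 487.56 ms.

488 ms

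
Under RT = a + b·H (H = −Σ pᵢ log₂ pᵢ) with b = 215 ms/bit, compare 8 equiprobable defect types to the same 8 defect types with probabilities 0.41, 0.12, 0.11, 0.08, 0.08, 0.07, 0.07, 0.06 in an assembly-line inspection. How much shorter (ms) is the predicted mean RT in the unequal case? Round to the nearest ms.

The RT saving is b·ΔH. Equiprobable H₀ = log₂(8) = 3.0000 bits; with the given probabilities H = 2.6084 bits.
b·(H₀ − H) = 215 × (3.0000 − 2.6084) = 84.19 ms.

84 ms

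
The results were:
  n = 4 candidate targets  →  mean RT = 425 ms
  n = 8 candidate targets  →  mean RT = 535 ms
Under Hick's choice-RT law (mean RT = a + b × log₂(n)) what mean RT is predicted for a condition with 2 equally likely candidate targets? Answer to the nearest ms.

315 ms

Solve the two-equation system in a and b:
  b = (535 − 425) / (log₂ 8 − log₂ 4) = 110 / (3 − 2) = 110 ms/bit
  a = 425 − 110 × 2 = 205 ms
Then RT(2) = 205 + 110 × log₂ 2 = 205 + 110 × 1 ≈ 315.000 ms.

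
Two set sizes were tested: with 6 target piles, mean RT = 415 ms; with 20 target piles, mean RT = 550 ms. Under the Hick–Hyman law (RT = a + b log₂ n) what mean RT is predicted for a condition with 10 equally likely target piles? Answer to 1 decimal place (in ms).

472.3 ms

Solve the two-equation system in a and b:
  b = (550 − 415) / (log₂ 20 − log₂ 6) = 135 / (4.3219 − 2.5850) = 77.722 ms/bit
  a = 415 − 77.722 × 2.5850 = 214.092 ms
Then RT(10) = 214.092 + 77.722 × log₂ 10 = 214.092 + 77.722 × 3.3219 ≈ 472.278 ms.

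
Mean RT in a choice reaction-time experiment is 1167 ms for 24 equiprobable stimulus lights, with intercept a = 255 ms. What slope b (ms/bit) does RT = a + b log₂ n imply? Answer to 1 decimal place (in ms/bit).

198.9 ms/bit

24 alternatives carry log₂ 24 = 4.5850 bits; the choice cost is 1167 − 255 = 912 ms, so b = 912/4.5850 = 198.911 ms/bit.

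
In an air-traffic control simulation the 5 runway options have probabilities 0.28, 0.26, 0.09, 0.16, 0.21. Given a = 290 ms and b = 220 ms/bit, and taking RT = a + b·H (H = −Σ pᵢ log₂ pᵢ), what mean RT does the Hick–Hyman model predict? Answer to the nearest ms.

H = 0.28·log₂(1/0.28) + 0.26·log₂(1/0.26) + 0.09·log₂(1/0.09) + 0.16·log₂(1/0.16) + 0.21·log₂(1/0.21) = 2.2280 bits.
RT = 290 + 220 × 2.2280 = 780.16 ms.

780 ms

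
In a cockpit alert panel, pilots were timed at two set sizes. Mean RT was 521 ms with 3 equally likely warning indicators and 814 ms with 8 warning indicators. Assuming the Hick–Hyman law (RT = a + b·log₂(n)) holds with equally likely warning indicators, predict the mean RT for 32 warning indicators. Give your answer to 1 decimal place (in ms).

Fit slope and intercept:
  b = (814 − 521) / (log₂ 8 − log₂ 3) = 293 / (3 − 1.5850) = 207.062 ms/bit
  a = 521 − 207.062 × 1.5850 = 192.815 ms
Then RT(32) = 192.815 + 207.062 × log₂ 32 = 192.815 + 207.062 × 5 ≈ 1228.123 ms.

1228.1 ms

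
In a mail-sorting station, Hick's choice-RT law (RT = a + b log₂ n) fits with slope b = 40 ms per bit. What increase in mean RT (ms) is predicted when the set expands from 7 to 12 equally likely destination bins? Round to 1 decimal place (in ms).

The intercept a cancels: ΔRT = b·(log₂ n₂ − log₂ n₁) = b·log₂(n₂/n₁).
log₂(12) − log₂(7) = 3.5850 − 2.8074 = 0.7776.
ΔRT = 40 × 0.7776 = 31.104 ms.

31.1 ms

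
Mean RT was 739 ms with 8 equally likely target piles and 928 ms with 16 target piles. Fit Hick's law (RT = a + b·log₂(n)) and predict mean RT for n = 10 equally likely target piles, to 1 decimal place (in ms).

799.8 ms

Fit slope and intercept:
  b = (928 − 739) / (log₂ 16 − log₂ 8) = 189 / (4 − 3) = 189.000 ms/bit
  a = 739 − 189.000 × 3 = 172.000 ms
Then RT(10) = 172.000 + 189.000 × log₂ 10 = 172.000 + 189.000 × 3.3219 ≈ 799.844 ms.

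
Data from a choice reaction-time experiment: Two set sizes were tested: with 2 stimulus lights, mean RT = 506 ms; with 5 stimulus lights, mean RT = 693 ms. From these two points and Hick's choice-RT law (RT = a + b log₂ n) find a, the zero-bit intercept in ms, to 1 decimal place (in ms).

364.5 ms

The slope on a log₂ axis is (693 − 506) / (2.3219 − 1) = 141.460 ms/bit.
Intercept: a = 506 − 141.460·log₂(2) = 364.540 ms.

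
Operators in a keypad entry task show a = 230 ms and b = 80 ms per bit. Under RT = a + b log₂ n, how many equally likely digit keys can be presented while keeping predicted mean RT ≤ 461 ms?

80·log₂ n ≤ 461 − 230 = 231, giving log₂ n ≤ 2.8875 and n ≤ 7.400. The largest whole number is 7.

7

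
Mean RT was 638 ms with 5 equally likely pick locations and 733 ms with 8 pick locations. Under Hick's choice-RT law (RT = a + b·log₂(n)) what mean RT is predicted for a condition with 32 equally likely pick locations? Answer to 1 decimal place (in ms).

Fit slope and intercept:
  b = (733 − 638) / (log₂ 8 − log₂ 5) = 95 / (3 − 2.3219) = 140.103 ms/bit
  a = 638 − 140.103 × 2.3219 = 312.691 ms
Then RT(32) = 312.691 + 140.103 × log₂ 32 = 312.691 + 140.103 × 5 ≈ 1013.206 ms.

1013.2 ms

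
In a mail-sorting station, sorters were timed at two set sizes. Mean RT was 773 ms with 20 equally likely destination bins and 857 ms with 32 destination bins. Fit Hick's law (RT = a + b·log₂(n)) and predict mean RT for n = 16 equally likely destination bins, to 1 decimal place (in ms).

733.1 ms

With log₂ n on the abscissa the relation is linear; from the two conditions:
  b = (857 − 773) / (log₂ 32 − log₂ 20) = 84 / (5 − 4.3219) = 123.881 ms/bit
  a = 773 − 123.881 × 4.3219 = 237.597 ms
Then RT(16) = 237.597 + 123.881 × log₂ 16 = 237.597 + 123.881 × 4 ≈ 733.119 ms.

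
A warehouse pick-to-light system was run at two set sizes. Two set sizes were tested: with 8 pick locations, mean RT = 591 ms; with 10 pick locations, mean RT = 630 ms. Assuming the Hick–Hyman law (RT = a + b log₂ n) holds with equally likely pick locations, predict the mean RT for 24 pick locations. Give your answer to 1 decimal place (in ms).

With log₂ n on the abscissa the relation is linear; from the two conditions:
  b = (630 − 591) / (log₂ 10 − log₂ 8) = 39 / (3.3219 − 3) = 121.145 ms/bit
  a = 591 − 121.145 × 3 = 227.565 ms
Then RT(24) = 227.565 + 121.145 × log₂ 24 = 227.565 + 121.145 × 4.5850 ≈ 783.010 ms.

783.0 ms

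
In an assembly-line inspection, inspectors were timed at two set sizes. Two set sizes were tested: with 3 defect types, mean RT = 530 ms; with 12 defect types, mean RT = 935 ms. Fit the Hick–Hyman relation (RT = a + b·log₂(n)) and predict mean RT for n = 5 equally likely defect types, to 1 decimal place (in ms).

Solve the two-equation system in a and b:
  b = (935 − 530) / (log₂ 12 − log₂ 3) = 405 / (3.5850 − 1.5850) = 202.500 ms/bit
  a = 530 − 202.500 × 1.5850 = 209.045 ms
Then RT(5) = 209.045 + 202.500 × log₂ 5 = 209.045 + 202.500 × 2.3219 ≈ 679.236 ms.

679.2 ms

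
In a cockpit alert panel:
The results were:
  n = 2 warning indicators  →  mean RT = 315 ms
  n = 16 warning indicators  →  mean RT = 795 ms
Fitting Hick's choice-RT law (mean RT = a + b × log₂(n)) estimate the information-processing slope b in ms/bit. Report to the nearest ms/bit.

The slope on a log₂ axis is (795 − 315) / (4 − 1) = 160 ms/bit.

160 ms/bit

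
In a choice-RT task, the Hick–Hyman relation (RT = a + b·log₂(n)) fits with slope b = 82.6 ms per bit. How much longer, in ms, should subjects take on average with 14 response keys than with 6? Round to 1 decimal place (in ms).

ΔRT = (a + b log₂ n₂) − (a + b log₂ n₁) = b·(log₂ n₂ − log₂ n₁).
log₂(14) − log₂(6) = 3.8074 − 2.5850 = 1.2224.
ΔRT = 82.6 × 1.2224 = 100.970 ms.

101.0 ms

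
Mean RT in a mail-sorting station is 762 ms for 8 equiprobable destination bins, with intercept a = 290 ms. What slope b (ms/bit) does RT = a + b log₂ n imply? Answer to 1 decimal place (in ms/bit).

8 alternatives carry log₂ 8 = 3 bits; the choice cost is 762 − 290 = 472 ms, so b = 472/3 = 157.333 ms/bit.

157.3 ms/bit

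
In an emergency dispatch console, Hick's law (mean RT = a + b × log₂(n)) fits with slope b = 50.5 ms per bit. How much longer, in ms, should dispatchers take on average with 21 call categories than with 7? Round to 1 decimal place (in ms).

Only the slope matters, since a is common to both: ΔRT = b·log₂(n₂/n₁).
log₂(21) − log₂(7) = 4.3923 − 2.8074 = 1.5850.
ΔRT = 50.5 × 1.5850 = 80.041 ms.

80.0 ms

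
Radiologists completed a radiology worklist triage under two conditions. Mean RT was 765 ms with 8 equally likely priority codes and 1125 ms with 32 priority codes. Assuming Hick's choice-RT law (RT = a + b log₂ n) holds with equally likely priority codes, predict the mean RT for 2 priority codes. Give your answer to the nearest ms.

With log₂ n on the abscissa the relation is linear; from the two conditions:
  b = (1125 − 765) / (log₂ 32 − log₂ 8) = 360 / (5 − 3) = 180 ms/bit
  a = 765 − 180 × 3 = 225 ms
Then RT(2) = 225 + 180 × log₂ 2 = 225 + 180 × 1 ≈ 405.000 ms.

405 ms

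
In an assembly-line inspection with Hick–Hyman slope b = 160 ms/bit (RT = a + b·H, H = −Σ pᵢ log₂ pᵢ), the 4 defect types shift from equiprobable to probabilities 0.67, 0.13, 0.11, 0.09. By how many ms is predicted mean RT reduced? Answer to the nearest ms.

91 ms

The RT saving is b·ΔH. Equiprobable H₀ = log₂(4) = 2.0000 bits; with the given probabilities H = 1.4327 bits.
b·(H₀ − H) = 160 × (2.0000 − 1.4327) = 90.77 ms.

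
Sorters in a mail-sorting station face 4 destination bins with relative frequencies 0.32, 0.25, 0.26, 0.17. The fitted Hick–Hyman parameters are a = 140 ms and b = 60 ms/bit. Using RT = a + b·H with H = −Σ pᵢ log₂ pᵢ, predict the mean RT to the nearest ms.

258 ms

Entropy contributions −pᵢ log₂ pᵢ: 0.5260, 0.5000, 0.5053, 0.4346; sum H = 1.9659 bits.
RT = a + bH = 140 + 60·1.9659 = 257.95 ms.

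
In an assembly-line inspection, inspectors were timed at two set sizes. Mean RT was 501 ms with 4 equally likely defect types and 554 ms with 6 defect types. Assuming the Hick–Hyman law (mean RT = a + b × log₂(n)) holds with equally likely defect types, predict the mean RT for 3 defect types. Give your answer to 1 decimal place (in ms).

Fit slope and intercept:
  b = (554 − 501) / (log₂ 6 − log₂ 4) = 53 / (2.5850 − 2) = 90.604 ms/bit
  a = 501 − 90.604 × 2 = 319.792 ms
Then RT(3) = 319.792 + 90.604 × log₂ 3 = 319.792 + 90.604 × 1.5850 ≈ 463.396 ms.

463.4 ms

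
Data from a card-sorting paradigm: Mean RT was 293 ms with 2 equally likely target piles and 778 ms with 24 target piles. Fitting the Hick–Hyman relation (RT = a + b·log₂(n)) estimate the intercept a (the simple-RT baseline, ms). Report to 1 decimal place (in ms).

157.7 ms

The slope on a log₂ axis is (778 − 293) / (4.5850 − 1) = 135.287 ms/bit.
a = RT₁ − b·log₂ n₁ = 293 − 135.287 × 1 = 157.713 ms.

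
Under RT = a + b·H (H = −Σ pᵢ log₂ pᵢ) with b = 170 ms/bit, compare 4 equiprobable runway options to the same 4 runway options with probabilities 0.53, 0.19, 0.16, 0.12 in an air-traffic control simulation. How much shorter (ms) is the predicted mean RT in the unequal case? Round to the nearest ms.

Equiprobable entropy H₀ = log₂ 4 = 2.0000 bits.
Skewed entropy H = −Σ pᵢ log₂ pᵢ = 1.7308 bits.
ΔRT = b·(H₀ − H) = 170 × 0.2692 = 45.77 ms.

46 ms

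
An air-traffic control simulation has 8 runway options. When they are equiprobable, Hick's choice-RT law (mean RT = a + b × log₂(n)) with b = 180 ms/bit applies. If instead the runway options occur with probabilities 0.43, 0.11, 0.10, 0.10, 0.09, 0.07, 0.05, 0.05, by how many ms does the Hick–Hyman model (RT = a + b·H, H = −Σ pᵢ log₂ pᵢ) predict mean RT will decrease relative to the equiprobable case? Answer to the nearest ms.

81 ms

Equiprobable entropy H₀ = log₂ 8 = 3.0000 bits.
Skewed entropy H = −Σ pᵢ log₂ pᵢ = 2.5516 bits.
ΔRT = b·(H₀ − H) = 180 × 0.4484 = 80.71 ms.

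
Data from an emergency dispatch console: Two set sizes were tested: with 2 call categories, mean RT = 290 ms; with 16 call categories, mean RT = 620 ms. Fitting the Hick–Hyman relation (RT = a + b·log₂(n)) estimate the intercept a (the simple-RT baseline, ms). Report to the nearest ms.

180 ms

Slope: b = (620 − 290) / (log₂ 16 − log₂ 2) = 330/3.0000 = 110 ms/bit.
Intercept: a = 290 − 110·log₂(2) = 180.000 ms.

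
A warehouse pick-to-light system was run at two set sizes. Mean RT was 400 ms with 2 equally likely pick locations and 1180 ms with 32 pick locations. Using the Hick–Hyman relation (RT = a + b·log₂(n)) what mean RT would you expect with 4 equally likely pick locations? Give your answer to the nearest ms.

595 ms

Fit slope and intercept:
  b = (1180 − 400) / (log₂ 32 − log₂ 2) = 780 / (5 − 1) = 195 ms/bit
  a = 400 − 195 × 1 = 205 ms
Then RT(4) = 205 + 195 × log₂ 4 = 205 + 195 × 2 ≈ 595.000 ms.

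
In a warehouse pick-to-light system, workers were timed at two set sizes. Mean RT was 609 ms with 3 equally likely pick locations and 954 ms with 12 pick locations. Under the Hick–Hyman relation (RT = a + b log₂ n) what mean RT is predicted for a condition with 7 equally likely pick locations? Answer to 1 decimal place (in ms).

With log₂ n on the abscissa the relation is linear; from the two conditions:
  b = (954 − 609) / (log₂ 12 − log₂ 3) = 345 / (3.5850 − 1.5850) = 172.500 ms/bit
  a = 609 − 172.500 × 1.5850 = 335.594 ms
Then RT(7) = 335.594 + 172.500 × log₂ 7 = 335.594 + 172.500 × 2.8074 ≈ 819.863 ms.

819.9 ms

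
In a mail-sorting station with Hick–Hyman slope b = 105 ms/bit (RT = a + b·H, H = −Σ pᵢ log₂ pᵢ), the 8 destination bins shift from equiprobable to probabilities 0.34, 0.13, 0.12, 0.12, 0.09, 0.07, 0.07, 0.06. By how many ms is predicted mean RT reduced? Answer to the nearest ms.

27 ms

The RT saving is b·ΔH. Equiprobable H₀ = log₂(8) = 3.0000 bits; with the given probabilities H = 2.7392 bits.
b·(H₀ − H) = 105 × (3.0000 − 2.7392) = 27.38 ms.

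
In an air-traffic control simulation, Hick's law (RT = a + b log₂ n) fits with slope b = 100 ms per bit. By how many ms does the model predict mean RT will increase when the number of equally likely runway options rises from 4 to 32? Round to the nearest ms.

300 ms

The intercept a cancels: ΔRT = b·(log₂ n₂ − log₂ n₁) = b·log₂(n₂/n₁).
log₂(32) − log₂(4) = log₂(32/4) = log₂(8) = 3.
ΔRT = 100 × 3.0000 = 300.000 ms.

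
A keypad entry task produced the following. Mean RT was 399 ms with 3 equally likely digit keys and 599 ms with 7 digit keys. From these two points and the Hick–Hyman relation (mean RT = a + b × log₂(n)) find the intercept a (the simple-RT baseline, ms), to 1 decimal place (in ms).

139.7 ms

Slope: b = (599 − 399) / (log₂ 7 − log₂ 3) = 200/1.2224 = 163.614 ms/bit.
a = RT₁ − b·log₂ n₁ = 399 − 163.614 × 1.5850 = 139.679 ms.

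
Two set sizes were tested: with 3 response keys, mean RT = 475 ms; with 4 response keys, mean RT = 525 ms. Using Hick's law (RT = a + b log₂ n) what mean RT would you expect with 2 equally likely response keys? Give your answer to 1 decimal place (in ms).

RT is linear in log₂ n, so two points fix the line:
  b = (525 − 475) / (log₂ 4 − log₂ 3) = 50 / (2 − 1.5850) = 120.471 ms/bit
  a = 475 − 120.471 × 1.5850 = 284.058 ms
Then RT(2) = 284.058 + 120.471 × log₂ 2 = 284.058 + 120.471 × 1 ≈ 404.529 ms.

404.5 ms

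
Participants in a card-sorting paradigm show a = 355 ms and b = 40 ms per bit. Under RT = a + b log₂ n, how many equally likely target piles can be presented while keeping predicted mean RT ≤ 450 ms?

Set 355 + 40·log₂ n ≤ 450 → log₂ n ≤ (450 − 355)/40 = 2.3750.
So n ≤ 2^2.3750 = 5.187; the largest integer n is 5.

5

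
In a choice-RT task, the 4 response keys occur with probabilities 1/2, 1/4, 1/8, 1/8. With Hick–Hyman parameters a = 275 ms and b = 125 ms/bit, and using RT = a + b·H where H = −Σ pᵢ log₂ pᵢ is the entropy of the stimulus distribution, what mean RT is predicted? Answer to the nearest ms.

H = −Σ pᵢ log₂ pᵢ = 0.5·1 + 0.25·2 + 0.125·3 + 0.125·3 = 1.750 bits.
RT = 275 + 125 × 1.750 = 493.75 ms.

494 ms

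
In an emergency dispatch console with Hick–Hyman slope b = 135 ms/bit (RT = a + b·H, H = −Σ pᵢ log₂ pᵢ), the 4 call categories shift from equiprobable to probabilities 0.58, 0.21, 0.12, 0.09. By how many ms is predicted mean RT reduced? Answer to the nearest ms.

53 ms

The RT saving is b·ΔH. Equiprobable H₀ = log₂(4) = 2.0000 bits; with the given probabilities H = 1.6084 bits.
b·(H₀ − H) = 135 × (2.0000 − 1.6084) = 52.87 ms.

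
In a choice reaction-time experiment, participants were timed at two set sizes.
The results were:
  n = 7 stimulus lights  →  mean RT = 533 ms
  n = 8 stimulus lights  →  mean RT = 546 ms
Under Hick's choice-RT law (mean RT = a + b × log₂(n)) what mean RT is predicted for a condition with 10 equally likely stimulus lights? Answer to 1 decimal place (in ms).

567.7 ms

Fit slope and intercept:
  b = (546 − 533) / (log₂ 8 − log₂ 7) = 13 / (3 − 2.8074) = 67.482 ms/bit
  a = 533 − 67.482 × 2.8074 = 343.555 ms
Then RT(10) = 343.555 + 67.482 × log₂ 10 = 343.555 + 67.482 × 3.3219 ≈ 567.724 ms.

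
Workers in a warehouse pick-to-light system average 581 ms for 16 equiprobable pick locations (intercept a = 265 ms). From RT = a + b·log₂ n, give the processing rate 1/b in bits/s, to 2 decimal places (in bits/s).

b = (581 − 265)/log₂ 16 = 316/4 = 79.000 ms per bit = 0.07900 s/bit; the reciprocal is 12.658 bits/s.

12.66 bits/s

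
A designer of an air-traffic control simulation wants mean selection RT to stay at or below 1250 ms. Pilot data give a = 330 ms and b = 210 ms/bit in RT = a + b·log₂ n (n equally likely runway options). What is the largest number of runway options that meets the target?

20

210·log₂ n ≤ 1250 − 330 = 920, giving log₂ n ≤ 4.3810 and n ≤ 20.835. The largest whole number is 20.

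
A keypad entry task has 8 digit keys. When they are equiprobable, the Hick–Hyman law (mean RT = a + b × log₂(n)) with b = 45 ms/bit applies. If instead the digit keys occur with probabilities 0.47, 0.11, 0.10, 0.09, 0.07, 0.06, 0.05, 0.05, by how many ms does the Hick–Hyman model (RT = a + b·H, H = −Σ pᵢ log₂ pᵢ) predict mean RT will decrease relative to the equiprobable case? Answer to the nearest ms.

The RT saving is b·ΔH. Equiprobable H₀ = log₂(8) = 3.0000 bits; with the given probabilities H = 2.4514 bits.
b·(H₀ − H) = 45 × (3.0000 − 2.4514) = 24.69 ms.

25 ms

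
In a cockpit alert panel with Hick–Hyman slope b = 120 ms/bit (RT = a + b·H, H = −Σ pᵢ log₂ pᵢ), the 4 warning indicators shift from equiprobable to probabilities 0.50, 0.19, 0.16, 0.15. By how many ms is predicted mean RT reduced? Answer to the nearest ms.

Equiprobable entropy H₀ = log₂ 4 = 2.0000 bits.
Skewed entropy H = −Σ pᵢ log₂ pᵢ = 1.7888 bits.
ΔRT = b·(H₀ − H) = 120 × 0.2112 = 25.35 ms.

25 ms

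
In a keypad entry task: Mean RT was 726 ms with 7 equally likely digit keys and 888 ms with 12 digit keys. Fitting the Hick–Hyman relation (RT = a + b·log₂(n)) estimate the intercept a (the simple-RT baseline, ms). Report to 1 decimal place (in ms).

141.1 ms

Slope: b = (888 − 726) / (log₂ 12 − log₂ 7) = 162/0.7776 = 208.331 ms/bit.
Intercept: a = 726 − 208.331·log₂(7) = 141.140 ms.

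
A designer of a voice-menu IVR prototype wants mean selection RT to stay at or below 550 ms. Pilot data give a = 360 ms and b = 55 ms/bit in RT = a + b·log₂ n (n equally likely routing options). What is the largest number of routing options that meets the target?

10

Set 360 + 55·log₂ n ≤ 550 → log₂ n ≤ (550 − 360)/55 = 3.4545.
So n ≤ 2^3.4545 = 10.963; the largest integer n is 10.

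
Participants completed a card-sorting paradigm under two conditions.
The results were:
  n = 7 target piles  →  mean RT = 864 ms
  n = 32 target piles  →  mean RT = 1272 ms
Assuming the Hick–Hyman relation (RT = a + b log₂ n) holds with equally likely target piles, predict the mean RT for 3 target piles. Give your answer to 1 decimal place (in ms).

Solve the two-equation system in a and b:
  b = (1272 − 864) / (log₂ 32 − log₂ 7) = 408 / (5 − 2.8074) = 186.077 ms/bit
  a = 864 − 186.077 × 2.8074 = 341.617 ms
Then RT(3) = 341.617 + 186.077 × log₂ 3 = 341.617 + 186.077 × 1.5850 ≈ 636.541 ms.

636.5 ms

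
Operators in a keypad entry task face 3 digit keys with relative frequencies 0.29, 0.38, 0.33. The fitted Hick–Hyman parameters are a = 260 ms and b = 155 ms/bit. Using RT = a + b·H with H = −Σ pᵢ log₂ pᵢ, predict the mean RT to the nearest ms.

504 ms

Entropy contributions −pᵢ log₂ pᵢ: 0.5179, 0.5305, 0.5278; sum H = 1.5762 bits.
RT = a + bH = 260 + 155·1.5762 = 504.31 ms.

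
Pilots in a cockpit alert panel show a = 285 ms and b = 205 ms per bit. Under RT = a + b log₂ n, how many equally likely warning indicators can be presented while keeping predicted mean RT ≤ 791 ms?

Set 285 + 205·log₂ n ≤ 791 → log₂ n ≤ (791 − 285)/205 = 2.4683.
So n ≤ 2^2.4683 = 5.534; the largest integer n is 5.

5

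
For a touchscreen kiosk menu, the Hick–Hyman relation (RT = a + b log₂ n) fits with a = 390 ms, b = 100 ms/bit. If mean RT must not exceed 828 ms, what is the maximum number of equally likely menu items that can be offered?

20

Set 390 + 100·log₂ n ≤ 828 → log₂ n ≤ (828 − 390)/100 = 4.3800.
So n ≤ 2^4.3800 = 20.821; the largest integer n is 20.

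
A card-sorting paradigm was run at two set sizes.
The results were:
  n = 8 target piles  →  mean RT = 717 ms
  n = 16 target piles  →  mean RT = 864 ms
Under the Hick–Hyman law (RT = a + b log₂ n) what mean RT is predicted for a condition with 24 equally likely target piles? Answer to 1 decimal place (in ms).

With log₂ n on the abscissa the relation is linear; from the two conditions:
  b = (864 − 717) / (log₂ 16 − log₂ 8) = 147 / (4 − 3) = 147.000 ms/bit
  a = 717 − 147.000 × 3 = 276.000 ms
Then RT(24) = 276.000 + 147.000 × log₂ 24 = 276.000 + 147.000 × 4.5850 ≈ 949.989 ms.

950.0 ms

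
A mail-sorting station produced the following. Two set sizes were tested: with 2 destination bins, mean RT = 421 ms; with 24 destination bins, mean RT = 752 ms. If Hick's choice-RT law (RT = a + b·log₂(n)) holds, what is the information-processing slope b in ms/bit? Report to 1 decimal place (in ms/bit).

92.3 ms/bit

b = (RT₂ − RT₁)/(log₂ n₂ − log₂ n₁) = (752 − 421)/(4.5850 − 1) = 92.330 ms/bit.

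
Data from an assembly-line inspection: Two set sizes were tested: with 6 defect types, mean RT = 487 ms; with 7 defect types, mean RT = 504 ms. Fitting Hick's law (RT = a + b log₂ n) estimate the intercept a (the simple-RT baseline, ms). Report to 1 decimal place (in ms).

Slope: b = (504 − 487) / (log₂ 7 − log₂ 6) = 17/0.2224 = 76.441 ms/bit.
Intercept: a = 487 − 76.441·log₂(6) = 289.402 ms.

289.4 ms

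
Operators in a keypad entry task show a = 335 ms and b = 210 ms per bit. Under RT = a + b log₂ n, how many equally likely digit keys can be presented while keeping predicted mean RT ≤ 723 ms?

Set 335 + 210·log₂ n ≤ 723 → log₂ n ≤ (723 − 335)/210 = 1.8476.
So n ≤ 2^1.8476 = 3.599; the largest integer n is 3.

3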